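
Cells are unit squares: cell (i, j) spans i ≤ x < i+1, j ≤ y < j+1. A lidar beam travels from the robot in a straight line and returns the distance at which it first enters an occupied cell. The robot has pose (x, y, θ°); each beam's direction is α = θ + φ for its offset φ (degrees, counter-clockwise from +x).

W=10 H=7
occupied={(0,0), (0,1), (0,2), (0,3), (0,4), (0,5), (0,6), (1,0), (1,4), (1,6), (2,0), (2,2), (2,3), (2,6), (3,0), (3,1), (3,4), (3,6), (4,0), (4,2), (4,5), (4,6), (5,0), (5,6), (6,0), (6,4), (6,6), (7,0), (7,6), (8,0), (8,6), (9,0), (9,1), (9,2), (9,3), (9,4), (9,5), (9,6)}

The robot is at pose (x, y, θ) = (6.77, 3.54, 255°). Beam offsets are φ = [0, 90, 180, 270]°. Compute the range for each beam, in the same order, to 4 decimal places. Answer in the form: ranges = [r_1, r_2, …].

beam 1: φ=0°, α=255°
  dir = (cos 255°, sin 255°) = (-0.2588, -0.9659); from cell (6,3)
  next x-line at t=2.9751, next y-line at t=0.5590; Δt_x=3.8637, Δt_y=1.0353
    y: enter (6,2) at t=0.5590
    y: enter (6,1) at t=1.5943
    y: enter (6,0) at t=2.6296 ← occupied
  → r_1 = 2.6296
beam 2: φ=90°, α=345°
  dir = (cos 345°, sin 345°) = (0.9659, -0.2588); from cell (6,3)
  next x-line at t=0.2381, next y-line at t=2.0864; Δt_x=1.0353, Δt_y=3.8637
    x: enter (7,3) at t=0.2381
    x: enter (8,3) at t=1.2734
    y: enter (8,2) at t=2.0864
    x: enter (9,2) at t=2.3087 ← occupied
  → r_2 = 2.3087
beam 3: φ=180°, α=75°
  dir = (cos 75°, sin 75°) = (0.2588, 0.9659); from cell (6,3)
  next x-line at t=0.8887, next y-line at t=0.4762; Δt_x=3.8637, Δt_y=1.0353
    y: enter (6,4) at t=0.4762 ← occupied
  → r_3 = 0.4762
beam 4: φ=270°, α=165°
  dir = (cos 165°, sin 165°) = (-0.9659, 0.2588); from cell (6,3)
  next x-line at t=0.7972, next y-line at t=1.7773; Δt_x=1.0353, Δt_y=3.8637
    x: enter (5,3) at t=0.7972
    y: enter (5,4) at t=1.7773
    x: enter (4,4) at t=1.8324
    x: enter (3,4) at t=2.8677 ← occupied
  → r_4 = 2.8677

ranges = [2.6296, 2.3087, 0.4762, 2.8677]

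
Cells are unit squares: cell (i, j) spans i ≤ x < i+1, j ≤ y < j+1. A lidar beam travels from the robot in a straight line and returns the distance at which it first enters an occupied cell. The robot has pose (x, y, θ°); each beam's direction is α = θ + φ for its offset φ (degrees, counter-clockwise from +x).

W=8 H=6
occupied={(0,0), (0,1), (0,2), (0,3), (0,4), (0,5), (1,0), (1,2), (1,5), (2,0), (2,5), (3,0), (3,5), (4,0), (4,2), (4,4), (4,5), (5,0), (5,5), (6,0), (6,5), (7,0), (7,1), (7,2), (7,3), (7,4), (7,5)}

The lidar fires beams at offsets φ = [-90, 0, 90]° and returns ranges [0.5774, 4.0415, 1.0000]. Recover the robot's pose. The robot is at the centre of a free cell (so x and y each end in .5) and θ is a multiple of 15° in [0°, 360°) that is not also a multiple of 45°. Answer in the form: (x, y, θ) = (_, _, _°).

(x, y, θ) = (1.5, 4.5, 300°)

Candidates: 21 free-cell centres × 16 headings = 336 poses. Raycast each; keep the one whose scan matches to 4 dp.
  (5.5, 3.5, 195°): beam 1 = 1.5529 ≠ 0.5774 ✗
  (3.5, 2.5, 330°): beam 1 = 1.7321 ≠ 0.5774 ✗
  (2.5, 1.5, 75°): beam 1 = 1.9319 ≠ 0.5774 ✗
  (2.5, 3.5, 105°): beam 1 = 1.9319 ≠ 0.5774 ✗
  …
  (1.5, 4.5, 300°): r_1=0.5774, r_2=4.0415, r_3=1.0000 — all match ✓
No second candidate reproduces the full scan.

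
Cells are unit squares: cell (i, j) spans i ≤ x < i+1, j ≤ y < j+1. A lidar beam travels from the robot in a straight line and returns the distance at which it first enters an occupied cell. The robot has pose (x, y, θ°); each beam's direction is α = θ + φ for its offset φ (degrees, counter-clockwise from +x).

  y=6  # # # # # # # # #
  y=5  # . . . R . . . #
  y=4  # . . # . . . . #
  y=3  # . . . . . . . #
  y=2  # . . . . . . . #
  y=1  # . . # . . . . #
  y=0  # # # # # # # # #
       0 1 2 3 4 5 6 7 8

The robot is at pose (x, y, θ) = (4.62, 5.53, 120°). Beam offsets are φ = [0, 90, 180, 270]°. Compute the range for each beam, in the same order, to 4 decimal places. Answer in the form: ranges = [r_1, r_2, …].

ranges = [0.5427, 1.0600, 5.2308, 0.9400]

beam 1: φ=0°, α=120°
  d=(-0.5000,0.8660)  start (4,5)  tX=1.2400 tY=0.5427  stride 1/|dx|=2.0000 1/|dy|=1.1547
    cross y-line → (4,6), t=0.5427 (wall)
  → r_1 = 0.5427
beam 2: φ=90°, α=210°
  d=(-0.8660,-0.5000)  start (4,5)  tX=0.7159 tY=1.0600  stride 1/|dx|=1.1547 1/|dy|=2.0000
    cross x-line → (3,5), t=0.7159
    cross y-line → (3,4), t=1.0600 (wall)
  → r_2 = 1.0600
beam 3: φ=180°, α=300°
  d=(0.5000,-0.8660)  start (4,5)  tX=0.7600 tY=0.6120  stride 1/|dx|=2.0000 1/|dy|=1.1547
    cross y-line → (4,4), t=0.6120
    cross x-line → (5,4), t=0.7600
    cross y-line → (5,3), t=1.7667
    cross x-line → (6,3), t=2.7600
    cross y-line → (6,2), t=2.9214
    cross y-line → (6,1), t=4.0761
    cross x-line → (7,1), t=4.7600
    cross y-line → (7,0), t=5.2308 (wall)
  → r_3 = 5.2308
beam 4: φ=270°, α=30°
  d=(0.8660,0.5000)  start (4,5)  tX=0.4388 tY=0.9400  stride 1/|dx|=1.1547 1/|dy|=2.0000
    cross x-line → (5,5), t=0.4388
    cross y-line → (5,6), t=0.9400 (wall)
  → r_4 = 0.9400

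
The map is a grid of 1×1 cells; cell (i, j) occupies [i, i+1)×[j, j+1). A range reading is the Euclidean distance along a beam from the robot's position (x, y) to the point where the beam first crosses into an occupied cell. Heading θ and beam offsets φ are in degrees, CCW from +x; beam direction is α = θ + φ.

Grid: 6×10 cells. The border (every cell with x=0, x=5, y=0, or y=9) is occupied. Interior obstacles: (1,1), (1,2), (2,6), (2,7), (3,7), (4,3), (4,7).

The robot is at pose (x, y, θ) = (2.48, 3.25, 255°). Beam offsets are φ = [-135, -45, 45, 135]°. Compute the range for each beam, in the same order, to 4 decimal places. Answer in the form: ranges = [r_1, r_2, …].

beam 1: φ=-135°, α=120°
  cosα=-0.5000 sinα=0.8660 | (2,3) | tMaxX 0.9600 tMaxY 0.8660 | tΔX 2.0000 tΔY 1.1547
    t=0.8660 [y] (2,4)
    t=0.9600 [x] (1,4)
    t=2.0207 [y] (1,5)
    t=2.9600 [x] (0,5) — stop
  → r_1 = 2.9600
beam 2: φ=-45°, α=210°
  cosα=-0.8660 sinα=-0.5000 | (2,3) | tMaxX 0.5543 tMaxY 0.5000 | tΔX 1.1547 tΔY 2.0000
    t=0.5000 [y] (2,2)
    t=0.5543 [x] (1,2) — stop
  → r_2 = 0.5543
beam 3: φ=45°, α=300°
  cosα=0.5000 sinα=-0.8660 | (2,3) | tMaxX 1.0400 tMaxY 0.2887 | tΔX 2.0000 tΔY 1.1547
    t=0.2887 [y] (2,2)
    t=1.0400 [x] (3,2)
    t=1.4434 [y] (3,1)
    t=2.5981 [y] (3,0) — stop
  → r_3 = 2.5981
beam 4: φ=135°, α=30°
  cosα=0.8660 sinα=0.5000 | (2,3) | tMaxX 0.6004 tMaxY 1.5000 | tΔX 1.1547 tΔY 2.0000
    t=0.6004 [x] (3,3)
    t=1.5000 [y] (3,4)
    t=1.7551 [x] (4,4)
    t=2.9098 [x] (5,4) — stop
  → r_4 = 2.9098

ranges = [2.9600, 0.5543, 2.5981, 2.9098]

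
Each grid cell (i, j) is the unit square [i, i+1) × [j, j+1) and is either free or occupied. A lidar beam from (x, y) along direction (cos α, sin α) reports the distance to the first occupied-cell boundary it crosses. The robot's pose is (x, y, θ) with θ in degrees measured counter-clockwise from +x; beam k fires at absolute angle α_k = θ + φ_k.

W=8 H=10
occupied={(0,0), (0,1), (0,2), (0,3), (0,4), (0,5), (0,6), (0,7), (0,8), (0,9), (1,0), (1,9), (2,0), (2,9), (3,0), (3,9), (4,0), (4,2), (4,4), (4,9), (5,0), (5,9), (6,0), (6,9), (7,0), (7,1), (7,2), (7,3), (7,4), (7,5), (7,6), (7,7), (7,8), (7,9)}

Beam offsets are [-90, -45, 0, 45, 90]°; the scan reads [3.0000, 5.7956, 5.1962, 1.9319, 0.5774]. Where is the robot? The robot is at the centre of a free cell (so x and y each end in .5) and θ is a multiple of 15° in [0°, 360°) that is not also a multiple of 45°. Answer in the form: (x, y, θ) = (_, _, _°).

(x, y, θ) = (2.5, 8.5, 330°)

The pose lattice has 46·16 = 736 candidates. Test each by forward raycasting.
  (2.5, 8.5, 150°): beam 1 = 0.5774 ≠ 3.0000 ✗
  (2.5, 5.5, 120°): beam 1 = 5.1962 ≠ 3.0000 ✗
  (6.5, 6.5, 300°): beam 1 = 6.3509 ≠ 3.0000 ✗
  (2.5, 5.5, 345°): beam 1 = 4.6587 ≠ 3.0000 ✗
  …
  (2.5, 8.5, 330°): r_1=3.0000, r_2=5.7956, r_3=5.1962, r_4=1.9319, r_5=0.5774 — all match ✓
Only this pose fits every beam.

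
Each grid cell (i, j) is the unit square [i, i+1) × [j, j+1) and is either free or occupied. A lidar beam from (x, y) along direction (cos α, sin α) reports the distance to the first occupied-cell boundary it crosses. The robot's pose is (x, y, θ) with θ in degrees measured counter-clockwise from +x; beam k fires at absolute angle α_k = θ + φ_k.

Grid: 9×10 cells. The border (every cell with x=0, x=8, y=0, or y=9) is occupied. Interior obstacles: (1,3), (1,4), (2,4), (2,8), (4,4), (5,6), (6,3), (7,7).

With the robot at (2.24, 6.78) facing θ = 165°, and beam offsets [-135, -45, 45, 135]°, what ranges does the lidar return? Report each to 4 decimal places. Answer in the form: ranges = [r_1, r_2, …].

ranges = [4.4400, 2.4800, 1.4318, 6.6742]

beam 1: φ=-135°, α=30°
  direction (0.8660, 0.5000); cell (2,6); t to first gridline: x 0.8776, y 0.4400 (then +1.1547 / +2.0000)
    (2,7) via y @ 0.4400
    (3,7) via x @ 0.8776
    (4,7) via x @ 2.0323
    (4,8) via y @ 2.4400
    (5,8) via x @ 3.1870
    (6,8) via x @ 4.3417
    (6,9) via y @ 4.4400  # hit
  → r_1 = 4.4400
beam 2: φ=-45°, α=120°
  direction (-0.5000, 0.8660); cell (2,6); t to first gridline: x 0.4800, y 0.2540 (then +2.0000 / +1.1547)
    (2,7) via y @ 0.2540
    (1,7) via x @ 0.4800
    (1,8) via y @ 1.4087
    (0,8) via x @ 2.4800  # hit
  → r_2 = 2.4800
beam 3: φ=45°, α=210°
  direction (-0.8660, -0.5000); cell (2,6); t to first gridline: x 0.2771, y 1.5600 (then +1.1547 / +2.0000)
    (1,6) via x @ 0.2771
    (0,6) via x @ 1.4318  # hit
  → r_3 = 1.4318
beam 4: φ=135°, α=300°
  direction (0.5000, -0.8660); cell (2,6); t to first gridline: x 1.5200, y 0.9007 (then +2.0000 / +1.1547)
    (2,5) via y @ 0.9007
    (3,5) via x @ 1.5200
    (3,4) via y @ 2.0554
    (3,3) via y @ 3.2101
    (4,3) via x @ 3.5200
    (4,2) via y @ 4.3648
    (4,1) via y @ 5.5195
    (5,1) via x @ 5.5200
    (5,0) via y @ 6.6742  # hit
  → r_4 = 6.6742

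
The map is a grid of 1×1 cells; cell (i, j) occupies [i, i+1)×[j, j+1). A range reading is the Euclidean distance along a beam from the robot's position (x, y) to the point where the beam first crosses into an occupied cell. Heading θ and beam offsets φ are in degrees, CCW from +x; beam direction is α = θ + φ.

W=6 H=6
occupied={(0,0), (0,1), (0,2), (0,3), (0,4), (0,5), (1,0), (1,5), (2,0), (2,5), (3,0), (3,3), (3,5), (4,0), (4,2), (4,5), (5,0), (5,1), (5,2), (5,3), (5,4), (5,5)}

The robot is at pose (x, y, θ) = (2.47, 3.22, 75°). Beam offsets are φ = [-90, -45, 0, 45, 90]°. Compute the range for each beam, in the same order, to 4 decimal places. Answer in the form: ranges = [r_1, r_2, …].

ranges = [0.5487, 0.6120, 1.8428, 2.0554, 1.5219]

beam 1: φ=-90°, α=345°
  d=(0.9659,-0.2588)  start (2,3)  tX=0.5487 tY=0.8500  stride 1/|dx|=1.0353 1/|dy|=3.8637
    cross x-line → (3,3), t=0.5487 (wall)
  → r_1 = 0.5487
beam 2: φ=-45°, α=30°
  d=(0.8660,0.5000)  start (2,3)  tX=0.6120 tY=1.5600  stride 1/|dx|=1.1547 1/|dy|=2.0000
    cross x-line → (3,3), t=0.6120 (wall)
  → r_2 = 0.6120
beam 3: φ=0°, α=75°
  d=(0.2588,0.9659)  start (2,3)  tX=2.0478 tY=0.8075  stride 1/|dx|=3.8637 1/|dy|=1.0353
    cross y-line → (2,4), t=0.8075
    cross y-line → (2,5), t=1.8428 (wall)
  → r_3 = 1.8428
beam 4: φ=45°, α=120°
  d=(-0.5000,0.8660)  start (2,3)  tX=0.9400 tY=0.9007  stride 1/|dx|=2.0000 1/|dy|=1.1547
    cross y-line → (2,4), t=0.9007
    cross x-line → (1,4), t=0.9400
    cross y-line → (1,5), t=2.0554 (wall)
  → r_4 = 2.0554
beam 5: φ=90°, α=165°
  d=(-0.9659,0.2588)  start (2,3)  tX=0.4866 tY=3.0137  stride 1/|dx|=1.0353 1/|dy|=3.8637
    cross x-line → (1,3), t=0.4866
    cross x-line → (0,3), t=1.5219 (wall)
  → r_5 = 1.5219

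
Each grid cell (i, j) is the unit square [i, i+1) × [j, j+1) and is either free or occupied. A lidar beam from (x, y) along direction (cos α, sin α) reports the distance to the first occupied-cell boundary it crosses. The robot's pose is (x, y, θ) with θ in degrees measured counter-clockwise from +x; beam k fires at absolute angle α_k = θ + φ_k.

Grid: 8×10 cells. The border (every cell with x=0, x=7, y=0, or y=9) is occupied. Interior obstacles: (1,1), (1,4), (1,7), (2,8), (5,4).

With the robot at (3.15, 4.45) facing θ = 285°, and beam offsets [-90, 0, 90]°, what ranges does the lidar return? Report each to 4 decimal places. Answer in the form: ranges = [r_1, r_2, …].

ranges = [1.1906, 3.5717, 1.9153]

beam 1: φ=-90°, α=195°
  cosα=-0.9659 sinα=-0.2588 | (3,4) | tMaxX 0.1553 tMaxY 1.7387 | tΔX 1.0353 tΔY 3.8637
    t=0.1553 [x] (2,4)
    t=1.1906 [x] (1,4) — stop
  → r_1 = 1.1906
beam 2: φ=0°, α=285°
  cosα=0.2588 sinα=-0.9659 | (3,4) | tMaxX 3.2841 tMaxY 0.4659 | tΔX 3.8637 tΔY 1.0353
    t=0.4659 [y] (3,3)
    t=1.5012 [y] (3,2)
    t=2.5364 [y] (3,1)
    t=3.2841 [x] (4,1)
    t=3.5717 [y] (4,0) — stop
  → r_2 = 3.5717
beam 3: φ=90°, α=15°
  cosα=0.9659 sinα=0.2588 | (3,4) | tMaxX 0.8800 tMaxY 2.1250 | tΔX 1.0353 tΔY 3.8637
    t=0.8800 [x] (4,4)
    t=1.9153 [x] (5,4) — stop
  → r_3 = 1.9153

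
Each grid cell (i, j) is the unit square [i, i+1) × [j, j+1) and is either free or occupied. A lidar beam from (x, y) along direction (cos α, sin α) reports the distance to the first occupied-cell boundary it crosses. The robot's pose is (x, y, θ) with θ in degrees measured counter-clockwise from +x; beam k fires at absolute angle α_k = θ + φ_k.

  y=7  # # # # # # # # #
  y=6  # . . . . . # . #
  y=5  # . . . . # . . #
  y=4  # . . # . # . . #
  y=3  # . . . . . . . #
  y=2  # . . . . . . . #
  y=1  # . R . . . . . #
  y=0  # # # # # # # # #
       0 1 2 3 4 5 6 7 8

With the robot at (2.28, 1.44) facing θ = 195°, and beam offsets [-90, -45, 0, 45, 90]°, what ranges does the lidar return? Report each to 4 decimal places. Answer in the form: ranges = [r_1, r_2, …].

beam 1: φ=-90°, α=105°
  direction (-0.2588, 0.9659); cell (2,1); t to first gridline: x 1.0818, y 0.5798 (then +3.8637 / +1.0353)
    (2,2) via y @ 0.5798
    (1,2) via x @ 1.0818
    (1,3) via y @ 1.6150
    (1,4) via y @ 2.6503
    (1,5) via y @ 3.6856
    (1,6) via y @ 4.7209
    (0,6) via x @ 4.9455  # hit
  → r_1 = 4.9455
beam 2: φ=-45°, α=150°
  direction (-0.8660, 0.5000); cell (2,1); t to first gridline: x 0.3233, y 1.1200 (then +1.1547 / +2.0000)
    (1,1) via x @ 0.3233
    (1,2) via y @ 1.1200
    (0,2) via x @ 1.4780  # hit
  → r_2 = 1.4780
beam 3: φ=0°, α=195°
  direction (-0.9659, -0.2588); cell (2,1); t to first gridline: x 0.2899, y 1.7000 (then +1.0353 / +3.8637)
    (1,1) via x @ 0.2899
    (0,1) via x @ 1.3252  # hit
  → r_3 = 1.3252
beam 4: φ=45°, α=240°
  direction (-0.5000, -0.8660); cell (2,1); t to first gridline: x 0.5600, y 0.5081 (then +2.0000 / +1.1547)
    (2,0) via y @ 0.5081  # hit
  → r_4 = 0.5081
beam 5: φ=90°, α=285°
  direction (0.2588, -0.9659); cell (2,1); t to first gridline: x 2.7819, y 0.4555 (then +3.8637 / +1.0353)
    (2,0) via y @ 0.4555  # hit
  → r_5 = 0.4555

ranges = [4.9455, 1.4780, 1.3252, 0.5081, 0.4555]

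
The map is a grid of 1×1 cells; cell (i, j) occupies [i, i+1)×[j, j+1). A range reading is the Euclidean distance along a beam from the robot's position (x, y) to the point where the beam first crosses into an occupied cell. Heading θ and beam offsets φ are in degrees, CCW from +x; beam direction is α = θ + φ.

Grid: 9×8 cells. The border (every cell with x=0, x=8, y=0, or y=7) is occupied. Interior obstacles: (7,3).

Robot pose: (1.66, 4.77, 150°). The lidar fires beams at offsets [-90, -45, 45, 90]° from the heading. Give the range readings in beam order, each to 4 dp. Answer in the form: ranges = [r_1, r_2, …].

beam 1: φ=-90°, α=60°
  dir = (cos 60°, sin 60°) = (0.5000, 0.8660); from cell (1,4)
  next x-line at t=0.6800, next y-line at t=0.2656; Δt_x=2.0000, Δt_y=1.1547
    y: enter (1,5) at t=0.2656
    x: enter (2,5) at t=0.6800
    y: enter (2,6) at t=1.4203
    y: enter (2,7) at t=2.5750 ← occupied
  → r_1 = 2.5750
beam 2: φ=-45°, α=105°
  dir = (cos 105°, sin 105°) = (-0.2588, 0.9659); from cell (1,4)
  next x-line at t=2.5500, next y-line at t=0.2381; Δt_x=3.8637, Δt_y=1.0353
    y: enter (1,5) at t=0.2381
    y: enter (1,6) at t=1.2734
    y: enter (1,7) at t=2.3087 ← occupied
  → r_2 = 2.3087
beam 3: φ=45°, α=195°
  dir = (cos 195°, sin 195°) = (-0.9659, -0.2588); from cell (1,4)
  next x-line at t=0.6833, next y-line at t=2.9751; Δt_x=1.0353, Δt_y=3.8637
    x: enter (0,4) at t=0.6833 ← occupied
  → r_3 = 0.6833
beam 4: φ=90°, α=240°
  dir = (cos 240°, sin 240°) = (-0.5000, -0.8660); from cell (1,4)
  next x-line at t=1.3200, next y-line at t=0.8891; Δt_x=2.0000, Δt_y=1.1547
    y: enter (1,3) at t=0.8891
    x: enter (0,3) at t=1.3200 ← occupied
  → r_4 = 1.3200

ranges = [2.5750, 2.3087, 0.6833, 1.3200]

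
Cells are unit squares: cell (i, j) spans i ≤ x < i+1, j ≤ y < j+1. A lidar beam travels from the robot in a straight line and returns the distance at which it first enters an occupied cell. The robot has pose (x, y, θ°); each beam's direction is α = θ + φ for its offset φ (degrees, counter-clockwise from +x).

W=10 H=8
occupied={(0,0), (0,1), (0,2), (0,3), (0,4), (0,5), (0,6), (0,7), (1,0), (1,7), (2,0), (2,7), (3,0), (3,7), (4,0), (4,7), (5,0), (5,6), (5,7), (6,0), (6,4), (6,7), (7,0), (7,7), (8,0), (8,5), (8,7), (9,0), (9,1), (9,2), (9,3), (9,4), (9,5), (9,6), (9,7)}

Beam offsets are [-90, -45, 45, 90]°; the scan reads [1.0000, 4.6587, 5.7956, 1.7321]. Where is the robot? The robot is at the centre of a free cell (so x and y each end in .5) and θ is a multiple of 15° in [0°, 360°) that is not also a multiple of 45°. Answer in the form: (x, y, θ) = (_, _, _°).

(x, y, θ) = (8.5, 2.5, 150°)

The pose lattice has 45·16 = 720 candidates. Test each by forward raycasting.
  (1.5, 1.5, 120°): beam 1 = 5.1962 ≠ 1.0000 ✗
  (2.5, 2.5, 210°): beam 1 = 3.0000 ≠ 1.0000 ✗
  (7.5, 5.5, 60°): beam 1 = 0.5774 ≠ 1.0000 ✗
  (8.5, 3.5, 285°): beam 1 = 7.7646 ≠ 1.0000 ✗
  …
  (8.5, 2.5, 150°): r_1=1.0000, r_2=4.6587, r_3=5.7956, r_4=1.7321 — all match ✓
Only this pose fits every beam.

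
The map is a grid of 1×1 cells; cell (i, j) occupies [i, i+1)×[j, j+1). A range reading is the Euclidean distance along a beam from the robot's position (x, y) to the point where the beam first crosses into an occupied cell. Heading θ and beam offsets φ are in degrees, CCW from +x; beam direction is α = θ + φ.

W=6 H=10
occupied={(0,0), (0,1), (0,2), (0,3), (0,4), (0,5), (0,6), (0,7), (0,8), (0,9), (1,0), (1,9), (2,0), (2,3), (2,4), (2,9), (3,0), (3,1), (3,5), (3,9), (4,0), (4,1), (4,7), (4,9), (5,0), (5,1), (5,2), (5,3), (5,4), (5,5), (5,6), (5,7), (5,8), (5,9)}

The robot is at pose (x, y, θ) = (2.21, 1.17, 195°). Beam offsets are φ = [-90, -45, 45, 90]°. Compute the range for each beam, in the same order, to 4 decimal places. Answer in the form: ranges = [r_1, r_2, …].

ranges = [4.6751, 1.3972, 0.1963, 0.1760]

beam 1: φ=-90°, α=105°
  direction (-0.2588, 0.9659); cell (2,1); t to first gridline: x 0.8114, y 0.8593 (then +3.8637 / +1.0353)
    (1,1) via x @ 0.8114
    (1,2) via y @ 0.8593
    (1,3) via y @ 1.8946
    (1,4) via y @ 2.9298
    (1,5) via y @ 3.9651
    (0,5) via x @ 4.6751  # hit
  → r_1 = 4.6751
beam 2: φ=-45°, α=150°
  direction (-0.8660, 0.5000); cell (2,1); t to first gridline: x 0.2425, y 1.6600 (then +1.1547 / +2.0000)
    (1,1) via x @ 0.2425
    (0,1) via x @ 1.3972  # hit
  → r_2 = 1.3972
beam 3: φ=45°, α=240°
  direction (-0.5000, -0.8660); cell (2,1); t to first gridline: x 0.4200, y 0.1963 (then +2.0000 / +1.1547)
    (2,0) via y @ 0.1963  # hit
  → r_3 = 0.1963
beam 4: φ=90°, α=285°
  direction (0.2588, -0.9659); cell (2,1); t to first gridline: x 3.0523, y 0.1760 (then +3.8637 / +1.0353)
    (2,0) via y @ 0.1760  # hit
  → r_4 = 0.1760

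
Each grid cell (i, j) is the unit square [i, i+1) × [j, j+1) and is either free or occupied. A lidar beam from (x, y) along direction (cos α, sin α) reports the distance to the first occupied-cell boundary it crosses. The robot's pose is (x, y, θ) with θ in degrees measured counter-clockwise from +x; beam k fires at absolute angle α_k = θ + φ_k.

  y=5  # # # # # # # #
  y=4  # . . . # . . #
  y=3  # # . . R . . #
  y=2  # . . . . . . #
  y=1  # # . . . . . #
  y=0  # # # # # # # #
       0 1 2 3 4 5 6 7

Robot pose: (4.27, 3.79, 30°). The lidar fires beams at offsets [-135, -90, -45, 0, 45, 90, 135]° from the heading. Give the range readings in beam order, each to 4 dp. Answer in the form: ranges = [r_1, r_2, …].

ranges = [2.8884, 3.2216, 2.8263, 0.4200, 0.2174, 0.2425, 3.3854]

beam 1: φ=-135°, α=255°
  cosα=-0.2588 sinα=-0.9659 | (4,3) | tMaxX 1.0432 tMaxY 0.8179 | tΔX 3.8637 tΔY 1.0353
    t=0.8179 [y] (4,2)
    t=1.0432 [x] (3,2)
    t=1.8531 [y] (3,1)
    t=2.8884 [y] (3,0) — stop
  → r_1 = 2.8884
beam 2: φ=-90°, α=300°
  cosα=0.5000 sinα=-0.8660 | (4,3) | tMaxX 1.4600 tMaxY 0.9122 | tΔX 2.0000 tΔY 1.1547
    t=0.9122 [y] (4,2)
    t=1.4600 [x] (5,2)
    t=2.0669 [y] (5,1)
    t=3.2216 [y] (5,0) — stop
  → r_2 = 3.2216
beam 3: φ=-45°, α=345°
  cosα=0.9659 sinα=-0.2588 | (4,3) | tMaxX 0.7558 tMaxY 3.0523 | tΔX 1.0353 tΔY 3.8637
    t=0.7558 [x] (5,3)
    t=1.7910 [x] (6,3)
    t=2.8263 [x] (7,3) — stop
  → r_3 = 2.8263
beam 4: φ=0°, α=30°
  cosα=0.8660 sinα=0.5000 | (4,3) | tMaxX 0.8429 tMaxY 0.4200 | tΔX 1.1547 tΔY 2.0000
    t=0.4200 [y] (4,4) — stop
  → r_4 = 0.4200
beam 5: φ=45°, α=75°
  cosα=0.2588 sinα=0.9659 | (4,3) | tMaxX 2.8205 tMaxY 0.2174 | tΔX 3.8637 tΔY 1.0353
    t=0.2174 [y] (4,4) — stop
  → r_5 = 0.2174
beam 6: φ=90°, α=120°
  cosα=-0.5000 sinα=0.8660 | (4,3) | tMaxX 0.5400 tMaxY 0.2425 | tΔX 2.0000 tΔY 1.1547
    t=0.2425 [y] (4,4) — stop
  → r_6 = 0.2425
beam 7: φ=135°, α=165°
  cosα=-0.9659 sinα=0.2588 | (4,3) | tMaxX 0.2795 tMaxY 0.8114 | tΔX 1.0353 tΔY 3.8637
    t=0.2795 [x] (3,3)
    t=0.8114 [y] (3,4)
    t=1.3148 [x] (2,4)
    t=2.3501 [x] (1,4)
    t=3.3854 [x] (0,4) — stop
  → r_7 = 3.3854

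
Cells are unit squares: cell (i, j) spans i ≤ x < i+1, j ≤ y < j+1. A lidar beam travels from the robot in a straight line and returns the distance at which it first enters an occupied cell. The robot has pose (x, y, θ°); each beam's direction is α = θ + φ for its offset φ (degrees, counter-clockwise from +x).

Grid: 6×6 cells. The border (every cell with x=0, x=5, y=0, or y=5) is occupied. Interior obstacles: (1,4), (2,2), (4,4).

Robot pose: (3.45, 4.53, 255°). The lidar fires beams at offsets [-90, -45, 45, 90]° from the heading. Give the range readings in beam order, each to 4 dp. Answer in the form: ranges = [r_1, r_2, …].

beam 1: φ=-90°, α=165°
  direction (-0.9659, 0.2588); cell (3,4); t to first gridline: x 0.4659, y 1.8159 (then +1.0353 / +3.8637)
    (2,4) via x @ 0.4659
    (1,4) via x @ 1.5012  # hit
  → r_1 = 1.5012
beam 2: φ=-45°, α=210°
  direction (-0.8660, -0.5000); cell (3,4); t to first gridline: x 0.5196, y 1.0600 (then +1.1547 / +2.0000)
    (2,4) via x @ 0.5196
    (2,3) via y @ 1.0600
    (1,3) via x @ 1.6743
    (0,3) via x @ 2.8290  # hit
  → r_2 = 2.8290
beam 3: φ=45°, α=300°
  direction (0.5000, -0.8660); cell (3,4); t to first gridline: x 1.1000, y 0.6120 (then +2.0000 / +1.1547)
    (3,3) via y @ 0.6120
    (4,3) via x @ 1.1000
    (4,2) via y @ 1.7667
    (4,1) via y @ 2.9214
    (5,1) via x @ 3.1000  # hit
  → r_3 = 3.1000
beam 4: φ=90°, α=345°
  direction (0.9659, -0.2588); cell (3,4); t to first gridline: x 0.5694, y 2.0478 (then +1.0353 / +3.8637)
    (4,4) via x @ 0.5694  # hit
  → r_4 = 0.5694

ranges = [1.5012, 2.8290, 3.1000, 0.5694]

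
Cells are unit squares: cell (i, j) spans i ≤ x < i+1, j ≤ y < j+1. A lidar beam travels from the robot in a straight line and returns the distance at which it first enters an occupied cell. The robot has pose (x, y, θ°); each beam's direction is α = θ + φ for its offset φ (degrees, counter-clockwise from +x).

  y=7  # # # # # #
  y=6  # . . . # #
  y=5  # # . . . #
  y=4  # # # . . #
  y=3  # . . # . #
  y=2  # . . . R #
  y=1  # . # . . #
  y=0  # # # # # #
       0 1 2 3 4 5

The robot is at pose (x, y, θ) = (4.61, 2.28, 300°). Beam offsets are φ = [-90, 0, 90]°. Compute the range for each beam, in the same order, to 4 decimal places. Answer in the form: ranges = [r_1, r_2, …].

ranges = [1.8591, 0.7800, 0.4503]

beam 1: φ=-90°, α=210°
  d=(-0.8660,-0.5000)  start (4,2)  tX=0.7044 tY=0.5600  stride 1/|dx|=1.1547 1/|dy|=2.0000
    cross y-line → (4,1), t=0.5600
    cross x-line → (3,1), t=0.7044
    cross x-line → (2,1), t=1.8591 (wall)
  → r_1 = 1.8591
beam 2: φ=0°, α=300°
  d=(0.5000,-0.8660)  start (4,2)  tX=0.7800 tY=0.3233  stride 1/|dx|=2.0000 1/|dy|=1.1547
    cross y-line → (4,1), t=0.3233
    cross x-line → (5,1), t=0.7800 (wall)
  → r_2 = 0.7800
beam 3: φ=90°, α=30°
  d=(0.8660,0.5000)  start (4,2)  tX=0.4503 tY=1.4400  stride 1/|dx|=1.1547 1/|dy|=2.0000
    cross x-line → (5,2), t=0.4503 (wall)
  → r_3 = 0.4503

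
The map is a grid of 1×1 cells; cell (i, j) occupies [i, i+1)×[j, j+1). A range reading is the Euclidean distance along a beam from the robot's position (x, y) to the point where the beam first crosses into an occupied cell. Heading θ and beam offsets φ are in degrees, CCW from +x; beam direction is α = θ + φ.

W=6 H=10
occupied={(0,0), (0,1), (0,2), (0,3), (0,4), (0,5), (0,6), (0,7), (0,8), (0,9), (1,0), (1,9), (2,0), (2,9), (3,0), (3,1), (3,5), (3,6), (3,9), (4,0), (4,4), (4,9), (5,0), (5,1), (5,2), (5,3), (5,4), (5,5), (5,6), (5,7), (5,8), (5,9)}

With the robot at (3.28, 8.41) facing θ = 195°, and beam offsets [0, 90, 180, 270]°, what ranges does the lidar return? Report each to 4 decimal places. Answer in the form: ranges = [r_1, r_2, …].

beam 1: φ=0°, α=195°
  dir = (cos 195°, sin 195°) = (-0.9659, -0.2588); from cell (3,8)
  next x-line at t=0.2899, next y-line at t=1.5841; Δt_x=1.0353, Δt_y=3.8637
    x: enter (2,8) at t=0.2899
    x: enter (1,8) at t=1.3252
    y: enter (1,7) at t=1.5841
    x: enter (0,7) at t=2.3604 ← occupied
  → r_1 = 2.3604
beam 2: φ=90°, α=285°
  dir = (cos 285°, sin 285°) = (0.2588, -0.9659); from cell (3,8)
  next x-line at t=2.7819, next y-line at t=0.4245; Δt_x=3.8637, Δt_y=1.0353
    y: enter (3,7) at t=0.4245
    y: enter (3,6) at t=1.4597 ← occupied
  → r_2 = 1.4597
beam 3: φ=180°, α=15°
  dir = (cos 15°, sin 15°) = (0.9659, 0.2588); from cell (3,8)
  next x-line at t=0.7454, next y-line at t=2.2796; Δt_x=1.0353, Δt_y=3.8637
    x: enter (4,8) at t=0.7454
    x: enter (5,8) at t=1.7807 ← occupied
  → r_3 = 1.7807
beam 4: φ=270°, α=105°
  dir = (cos 105°, sin 105°) = (-0.2588, 0.9659); from cell (3,8)
  next x-line at t=1.0818, next y-line at t=0.6108; Δt_x=3.8637, Δt_y=1.0353
    y: enter (3,9) at t=0.6108 ← occupied
  → r_4 = 0.6108

ranges = [2.3604, 1.4597, 1.7807, 0.6108]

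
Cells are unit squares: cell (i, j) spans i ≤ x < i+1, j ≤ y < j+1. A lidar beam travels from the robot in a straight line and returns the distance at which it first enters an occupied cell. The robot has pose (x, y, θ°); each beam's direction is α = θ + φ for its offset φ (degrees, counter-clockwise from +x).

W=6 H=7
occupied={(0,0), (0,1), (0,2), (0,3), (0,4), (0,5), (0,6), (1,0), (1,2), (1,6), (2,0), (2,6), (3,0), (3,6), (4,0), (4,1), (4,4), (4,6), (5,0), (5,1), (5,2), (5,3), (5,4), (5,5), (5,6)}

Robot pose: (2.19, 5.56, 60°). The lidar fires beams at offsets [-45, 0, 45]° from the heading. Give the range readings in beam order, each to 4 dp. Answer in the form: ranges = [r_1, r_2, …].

ranges = [1.7000, 0.5081, 0.4555]

beam 1: φ=-45°, α=15°
  d=(0.9659,0.2588)  start (2,5)  tX=0.8386 tY=1.7000  stride 1/|dx|=1.0353 1/|dy|=3.8637
    cross x-line → (3,5), t=0.8386
    cross y-line → (3,6), t=1.7000 (wall)
  → r_1 = 1.7000
beam 2: φ=0°, α=60°
  d=(0.5000,0.8660)  start (2,5)  tX=1.6200 tY=0.5081  stride 1/|dx|=2.0000 1/|dy|=1.1547
    cross y-line → (2,6), t=0.5081 (wall)
  → r_2 = 0.5081
beam 3: φ=45°, α=105°
  d=(-0.2588,0.9659)  start (2,5)  tX=0.7341 tY=0.4555  stride 1/|dx|=3.8637 1/|dy|=1.0353
    cross y-line → (2,6), t=0.4555 (wall)
  → r_3 = 0.4555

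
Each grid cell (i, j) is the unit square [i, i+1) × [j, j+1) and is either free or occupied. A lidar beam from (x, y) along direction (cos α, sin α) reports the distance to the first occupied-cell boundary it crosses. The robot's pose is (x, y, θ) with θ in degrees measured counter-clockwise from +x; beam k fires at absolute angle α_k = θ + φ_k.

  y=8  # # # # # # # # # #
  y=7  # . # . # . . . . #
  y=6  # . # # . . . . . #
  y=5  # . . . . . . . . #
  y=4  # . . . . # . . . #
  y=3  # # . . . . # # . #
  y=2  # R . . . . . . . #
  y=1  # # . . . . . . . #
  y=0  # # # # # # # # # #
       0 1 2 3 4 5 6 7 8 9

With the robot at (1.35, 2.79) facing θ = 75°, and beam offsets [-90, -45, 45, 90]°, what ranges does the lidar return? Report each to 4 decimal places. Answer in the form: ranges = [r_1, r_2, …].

beam 1: φ=-90°, α=345°
  cosα=0.9659 sinα=-0.2588 | (1,2) | tMaxX 0.6729 tMaxY 3.0523 | tΔX 1.0353 tΔY 3.8637
    t=0.6729 [x] (2,2)
    t=1.7082 [x] (3,2)
    t=2.7435 [x] (4,2)
    t=3.0523 [y] (4,1)
    t=3.7788 [x] (5,1)
    t=4.8140 [x] (6,1)
    t=5.8493 [x] (7,1)
    t=6.8846 [x] (8,1)
    t=6.9160 [y] (8,0) — stop
  → r_1 = 6.9160
beam 2: φ=-45°, α=30°
  cosα=0.8660 sinα=0.5000 | (1,2) | tMaxX 0.7506 tMaxY 0.4200 | tΔX 1.1547 tΔY 2.0000
    t=0.4200 [y] (1,3) — stop
  → r_2 = 0.4200
beam 3: φ=45°, α=120°
  cosα=-0.5000 sinα=0.8660 | (1,2) | tMaxX 0.7000 tMaxY 0.2425 | tΔX 2.0000 tΔY 1.1547
    t=0.2425 [y] (1,3) — stop
  → r_3 = 0.2425
beam 4: φ=90°, α=165°
  cosα=-0.9659 sinα=0.2588 | (1,2) | tMaxX 0.3623 tMaxY 0.8114 | tΔX 1.0353 tΔY 3.8637
    t=0.3623 [x] (0,2) — stop
  → r_4 = 0.3623

ranges = [6.9160, 0.4200, 0.2425, 0.3623]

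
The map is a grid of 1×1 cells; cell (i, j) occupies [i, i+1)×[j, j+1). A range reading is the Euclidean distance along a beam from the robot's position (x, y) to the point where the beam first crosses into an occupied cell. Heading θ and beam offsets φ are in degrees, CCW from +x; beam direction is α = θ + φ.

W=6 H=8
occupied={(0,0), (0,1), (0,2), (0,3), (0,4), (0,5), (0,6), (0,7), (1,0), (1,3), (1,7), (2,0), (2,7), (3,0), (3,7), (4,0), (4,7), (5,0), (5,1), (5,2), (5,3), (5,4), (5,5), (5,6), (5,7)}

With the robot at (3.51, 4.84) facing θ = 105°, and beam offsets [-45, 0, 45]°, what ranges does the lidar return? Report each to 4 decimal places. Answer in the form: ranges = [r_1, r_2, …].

ranges = [2.4942, 2.2362, 2.8983]

beam 1: φ=-45°, α=60°
  cosα=0.5000 sinα=0.8660 | (3,4) | tMaxX 0.9800 tMaxY 0.1848 | tΔX 2.0000 tΔY 1.1547
    t=0.1848 [y] (3,5)
    t=0.9800 [x] (4,5)
    t=1.3395 [y] (4,6)
    t=2.4942 [y] (4,7) — stop
  → r_1 = 2.4942
beam 2: φ=0°, α=105°
  cosα=-0.2588 sinα=0.9659 | (3,4) | tMaxX 1.9705 tMaxY 0.1656 | tΔX 3.8637 tΔY 1.0353
    t=0.1656 [y] (3,5)
    t=1.2009 [y] (3,6)
    t=1.9705 [x] (2,6)
    t=2.2362 [y] (2,7) — stop
  → r_2 = 2.2362
beam 3: φ=45°, α=150°
  cosα=-0.8660 sinα=0.5000 | (3,4) | tMaxX 0.5889 tMaxY 0.3200 | tΔX 1.1547 tΔY 2.0000
    t=0.3200 [y] (3,5)
    t=0.5889 [x] (2,5)
    t=1.7436 [x] (1,5)
    t=2.3200 [y] (1,6)
    t=2.8983 [x] (0,6) — stop
  → r_3 = 2.8983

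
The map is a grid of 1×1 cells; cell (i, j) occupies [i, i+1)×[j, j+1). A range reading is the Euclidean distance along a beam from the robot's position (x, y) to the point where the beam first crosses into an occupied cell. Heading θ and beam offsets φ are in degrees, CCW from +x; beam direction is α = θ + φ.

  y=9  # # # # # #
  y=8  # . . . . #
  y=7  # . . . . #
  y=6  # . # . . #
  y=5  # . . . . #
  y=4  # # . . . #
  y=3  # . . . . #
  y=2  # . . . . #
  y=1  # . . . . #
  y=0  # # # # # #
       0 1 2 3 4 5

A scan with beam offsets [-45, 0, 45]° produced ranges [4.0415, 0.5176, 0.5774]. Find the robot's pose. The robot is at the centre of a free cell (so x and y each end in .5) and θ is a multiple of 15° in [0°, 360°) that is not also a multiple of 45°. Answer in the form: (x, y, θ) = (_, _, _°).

(x, y, θ) = (1.5, 3.5, 75°)

The pose lattice has 30·16 = 480 candidates. Test each by forward raycasting.
  (1.5, 6.5, 60°): beam 1 = 0.5176 ≠ 4.0415 ✗
  (2.5, 5.5, 60°): beam 1 = 2.5882 ≠ 4.0415 ✗
  (2.5, 7.5, 120°): beam 1 = 1.5529 ≠ 4.0415 ✗
  (4.5, 6.5, 345°): beam 1 = 1.0000 ≠ 4.0415 ✗
  (1.5, 5.5, 330°): beam 1 = 0.5176 ≠ 4.0415 ✗
  …
  (1.5, 3.5, 75°): r_1=4.0415, r_2=0.5176, r_3=0.5774 — all match ✓
Unique over the lattice → pose = (1.5, 3.5, 75°).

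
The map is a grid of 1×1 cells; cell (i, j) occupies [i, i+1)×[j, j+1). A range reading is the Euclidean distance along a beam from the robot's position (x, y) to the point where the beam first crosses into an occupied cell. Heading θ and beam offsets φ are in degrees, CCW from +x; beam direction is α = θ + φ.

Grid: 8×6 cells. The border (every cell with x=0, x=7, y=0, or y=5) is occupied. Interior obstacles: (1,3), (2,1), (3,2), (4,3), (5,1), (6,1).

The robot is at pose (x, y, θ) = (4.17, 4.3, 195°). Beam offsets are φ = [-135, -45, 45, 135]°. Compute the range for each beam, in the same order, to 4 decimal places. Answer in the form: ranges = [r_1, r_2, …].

ranges = [0.8083, 1.4000, 1.5011, 0.6000]

beam 1: φ=-135°, α=60°
  cosα=0.5000 sinα=0.8660 | (4,4) | tMaxX 1.6600 tMaxY 0.8083 | tΔX 2.0000 tΔY 1.1547
    t=0.8083 [y] (4,5) — stop
  → r_1 = 0.8083
beam 2: φ=-45°, α=150°
  cosα=-0.8660 sinα=0.5000 | (4,4) | tMaxX 0.1963 tMaxY 1.4000 | tΔX 1.1547 tΔY 2.0000
    t=0.1963 [x] (3,4)
    t=1.3510 [x] (2,4)
    t=1.4000 [y] (2,5) — stop
  → r_2 = 1.4000
beam 3: φ=45°, α=240°
  cosα=-0.5000 sinα=-0.8660 | (4,4) | tMaxX 0.3400 tMaxY 0.3464 | tΔX 2.0000 tΔY 1.1547
    t=0.3400 [x] (3,4)
    t=0.3464 [y] (3,3)
    t=1.5011 [y] (3,2) — stop
  → r_3 = 1.5011
beam 4: φ=135°, α=330°
  cosα=0.8660 sinα=-0.5000 | (4,4) | tMaxX 0.9584 tMaxY 0.6000 | tΔX 1.1547 tΔY 2.0000
    t=0.6000 [y] (4,3) — stop
  → r_4 = 0.6000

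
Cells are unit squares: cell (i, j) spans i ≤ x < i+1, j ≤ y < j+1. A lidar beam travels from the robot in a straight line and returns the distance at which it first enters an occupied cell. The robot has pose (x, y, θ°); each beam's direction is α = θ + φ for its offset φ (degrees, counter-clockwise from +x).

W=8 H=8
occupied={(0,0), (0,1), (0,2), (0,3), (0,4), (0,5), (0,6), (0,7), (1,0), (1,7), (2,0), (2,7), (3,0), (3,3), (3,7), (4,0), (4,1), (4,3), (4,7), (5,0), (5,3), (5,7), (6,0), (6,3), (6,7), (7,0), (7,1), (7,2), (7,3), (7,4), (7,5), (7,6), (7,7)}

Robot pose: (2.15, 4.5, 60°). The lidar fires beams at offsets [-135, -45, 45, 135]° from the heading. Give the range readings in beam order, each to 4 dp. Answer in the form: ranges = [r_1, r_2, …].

ranges = [3.6235, 5.0211, 2.5882, 1.1906]

beam 1: φ=-135°, α=285°
  d=(0.2588,-0.9659)  start (2,4)  tX=3.2841 tY=0.5176  stride 1/|dx|=3.8637 1/|dy|=1.0353
    cross y-line → (2,3), t=0.5176
    cross y-line → (2,2), t=1.5529
    cross y-line → (2,1), t=2.5882
    cross x-line → (3,1), t=3.2841
    cross y-line → (3,0), t=3.6235 (wall)
  → r_1 = 3.6235
beam 2: φ=-45°, α=15°
  d=(0.9659,0.2588)  start (2,4)  tX=0.8800 tY=1.9319  stride 1/|dx|=1.0353 1/|dy|=3.8637
    cross x-line → (3,4), t=0.8800
    cross x-line → (4,4), t=1.9153
    cross y-line → (4,5), t=1.9319
    cross x-line → (5,5), t=2.9505
    cross x-line → (6,5), t=3.9858
    cross x-line → (7,5), t=5.0211 (wall)
  → r_2 = 5.0211
beam 3: φ=45°, α=105°
  d=(-0.2588,0.9659)  start (2,4)  tX=0.5796 tY=0.5176  stride 1/|dx|=3.8637 1/|dy|=1.0353
    cross y-line → (2,5), t=0.5176
    cross x-line → (1,5), t=0.5796
    cross y-line → (1,6), t=1.5529
    cross y-line → (1,7), t=2.5882 (wall)
  → r_3 = 2.5882
beam 4: φ=135°, α=195°
  d=(-0.9659,-0.2588)  start (2,4)  tX=0.1553 tY=1.9319  stride 1/|dx|=1.0353 1/|dy|=3.8637
    cross x-line → (1,4), t=0.1553
    cross x-line → (0,4), t=1.1906 (wall)
  → r_4 = 1.1906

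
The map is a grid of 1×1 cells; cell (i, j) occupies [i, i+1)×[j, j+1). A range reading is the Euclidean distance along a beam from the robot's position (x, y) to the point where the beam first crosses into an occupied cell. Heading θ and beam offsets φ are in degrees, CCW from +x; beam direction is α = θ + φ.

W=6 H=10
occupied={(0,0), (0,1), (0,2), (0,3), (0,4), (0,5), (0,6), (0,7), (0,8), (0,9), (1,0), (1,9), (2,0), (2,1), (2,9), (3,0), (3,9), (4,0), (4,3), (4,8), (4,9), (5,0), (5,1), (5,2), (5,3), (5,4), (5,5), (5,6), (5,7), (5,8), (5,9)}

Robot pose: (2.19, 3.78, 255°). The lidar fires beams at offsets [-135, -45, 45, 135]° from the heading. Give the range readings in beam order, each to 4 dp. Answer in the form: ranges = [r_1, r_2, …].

beam 1: φ=-135°, α=120°
  dir = (cos 120°, sin 120°) = (-0.5000, 0.8660); from cell (2,3)
  next x-line at t=0.3800, next y-line at t=0.2540; Δt_x=2.0000, Δt_y=1.1547
    y: enter (2,4) at t=0.2540
    x: enter (1,4) at t=0.3800
    y: enter (1,5) at t=1.4087
    x: enter (0,5) at t=2.3800 ← occupied
  → r_1 = 2.3800
beam 2: φ=-45°, α=210°
  dir = (cos 210°, sin 210°) = (-0.8660, -0.5000); from cell (2,3)
  next x-line at t=0.2194, next y-line at t=1.5600; Δt_x=1.1547, Δt_y=2.0000
    x: enter (1,3) at t=0.2194
    x: enter (0,3) at t=1.3741 ← occupied
  → r_2 = 1.3741
beam 3: φ=45°, α=300°
  dir = (cos 300°, sin 300°) = (0.5000, -0.8660); from cell (2,3)
  next x-line at t=1.6200, next y-line at t=0.9007; Δt_x=2.0000, Δt_y=1.1547
    y: enter (2,2) at t=0.9007
    x: enter (3,2) at t=1.6200
    y: enter (3,1) at t=2.0554
    y: enter (3,0) at t=3.2101 ← occupied
  → r_3 = 3.2101
beam 4: φ=135°, α=30°
  dir = (cos 30°, sin 30°) = (0.8660, 0.5000); from cell (2,3)
  next x-line at t=0.9353, next y-line at t=0.4400; Δt_x=1.1547, Δt_y=2.0000
    y: enter (2,4) at t=0.4400
    x: enter (3,4) at t=0.9353
    x: enter (4,4) at t=2.0900
    y: enter (4,5) at t=2.4400
    x: enter (5,5) at t=3.2447 ← occupied
  → r_4 = 3.2447

ranges = [2.3800, 1.3741, 3.2101, 3.2447]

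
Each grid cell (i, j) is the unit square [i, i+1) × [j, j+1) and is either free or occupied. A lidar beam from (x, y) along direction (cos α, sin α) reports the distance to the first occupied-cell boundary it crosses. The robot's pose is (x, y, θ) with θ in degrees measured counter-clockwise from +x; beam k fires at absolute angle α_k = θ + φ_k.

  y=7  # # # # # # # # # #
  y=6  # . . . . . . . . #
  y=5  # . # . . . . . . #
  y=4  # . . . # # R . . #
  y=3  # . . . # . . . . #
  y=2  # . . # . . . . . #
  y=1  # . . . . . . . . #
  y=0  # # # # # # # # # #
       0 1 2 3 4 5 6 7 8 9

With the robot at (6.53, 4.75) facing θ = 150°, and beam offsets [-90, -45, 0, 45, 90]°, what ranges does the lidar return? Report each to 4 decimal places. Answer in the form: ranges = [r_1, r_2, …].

beam 1: φ=-90°, α=60°
  direction (0.5000, 0.8660); cell (6,4); t to first gridline: x 0.9400, y 0.2887 (then +2.0000 / +1.1547)
    (6,5) via y @ 0.2887
    (7,5) via x @ 0.9400
    (7,6) via y @ 1.4434
    (7,7) via y @ 2.5981  # hit
  → r_1 = 2.5981
beam 2: φ=-45°, α=105°
  direction (-0.2588, 0.9659); cell (6,4); t to first gridline: x 2.0478, y 0.2588 (then +3.8637 / +1.0353)
    (6,5) via y @ 0.2588
    (6,6) via y @ 1.2941
    (5,6) via x @ 2.0478
    (5,7) via y @ 2.3294  # hit
  → r_2 = 2.3294
beam 3: φ=0°, α=150°
  direction (-0.8660, 0.5000); cell (6,4); t to first gridline: x 0.6120, y 0.5000 (then +1.1547 / +2.0000)
    (6,5) via y @ 0.5000
    (5,5) via x @ 0.6120
    (4,5) via x @ 1.7667
    (4,6) via y @ 2.5000
    (3,6) via x @ 2.9214
    (2,6) via x @ 4.0761
    (2,7) via y @ 4.5000  # hit
  → r_3 = 4.5000
beam 4: φ=45°, α=195°
  direction (-0.9659, -0.2588); cell (6,4); t to first gridline: x 0.5487, y 2.8978 (then +1.0353 / +3.8637)
    (5,4) via x @ 0.5487  # hit
  → r_4 = 0.5487
beam 5: φ=90°, α=240°
  direction (-0.5000, -0.8660); cell (6,4); t to first gridline: x 1.0600, y 0.8660 (then +2.0000 / +1.1547)
    (6,3) via y @ 0.8660
    (5,3) via x @ 1.0600
    (5,2) via y @ 2.0207
    (4,2) via x @ 3.0600
    (4,1) via y @ 3.1754
    (4,0) via y @ 4.3301  # hit
  → r_5 = 4.3301

ranges = [2.5981, 2.3294, 4.5000, 0.5487, 4.3301]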